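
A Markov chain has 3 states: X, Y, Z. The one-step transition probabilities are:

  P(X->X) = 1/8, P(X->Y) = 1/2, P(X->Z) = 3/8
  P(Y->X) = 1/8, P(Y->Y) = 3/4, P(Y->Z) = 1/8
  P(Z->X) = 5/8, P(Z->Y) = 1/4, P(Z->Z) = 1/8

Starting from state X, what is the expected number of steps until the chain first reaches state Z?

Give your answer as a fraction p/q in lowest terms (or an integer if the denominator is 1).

Let h_i = expected steps to first reach Z from state i.
Boundary: h_Z = 0.
First-step equations for the other states:
  h_X = 1 + 1/8*h_X + 1/2*h_Y + 3/8*h_Z
  h_Y = 1 + 1/8*h_X + 3/4*h_Y + 1/8*h_Z

Substituting h_Z = 0 and rearranging gives the linear system (I - Q) h = 1:
  [7/8, -1/2] . (h_X, h_Y) = 1
  [-1/8, 1/4] . (h_X, h_Y) = 1

Solving yields:
  h_X = 24/5
  h_Y = 32/5

Starting state is X, so the expected hitting time is h_X = 24/5.

Answer: 24/5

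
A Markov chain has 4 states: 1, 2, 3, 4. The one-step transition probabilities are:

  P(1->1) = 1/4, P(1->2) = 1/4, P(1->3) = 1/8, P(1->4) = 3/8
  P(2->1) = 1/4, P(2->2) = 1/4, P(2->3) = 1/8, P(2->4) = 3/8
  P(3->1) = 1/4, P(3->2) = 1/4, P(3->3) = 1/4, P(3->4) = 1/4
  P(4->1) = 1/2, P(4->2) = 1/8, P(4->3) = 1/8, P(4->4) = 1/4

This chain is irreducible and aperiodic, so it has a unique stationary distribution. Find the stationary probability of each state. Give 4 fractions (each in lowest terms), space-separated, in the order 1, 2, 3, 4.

The stationary distribution satisfies pi = pi * P, i.e.:
  pi_1 = 1/4*pi_1 + 1/4*pi_2 + 1/4*pi_3 + 1/2*pi_4
  pi_2 = 1/4*pi_1 + 1/4*pi_2 + 1/4*pi_3 + 1/8*pi_4
  pi_3 = 1/8*pi_1 + 1/8*pi_2 + 1/4*pi_3 + 1/8*pi_4
  pi_4 = 3/8*pi_1 + 3/8*pi_2 + 1/4*pi_3 + 1/4*pi_4
with normalization: pi_1 + pi_2 + pi_3 + pi_4 = 1.

Using the first 3 balance equations plus normalization, the linear system A*pi = b is:
  [-3/4, 1/4, 1/4, 1/2] . pi = 0
  [1/4, -3/4, 1/4, 1/8] . pi = 0
  [1/8, 1/8, -3/4, 1/8] . pi = 0
  [1, 1, 1, 1] . pi = 1

Solving yields:
  pi_1 = 83/252
  pi_2 = 53/252
  pi_3 = 1/7
  pi_4 = 20/63

Verification (pi * P):
  83/252*1/4 + 53/252*1/4 + 1/7*1/4 + 20/63*1/2 = 83/252 = pi_1  (ok)
  83/252*1/4 + 53/252*1/4 + 1/7*1/4 + 20/63*1/8 = 53/252 = pi_2  (ok)
  83/252*1/8 + 53/252*1/8 + 1/7*1/4 + 20/63*1/8 = 1/7 = pi_3  (ok)
  83/252*3/8 + 53/252*3/8 + 1/7*1/4 + 20/63*1/4 = 20/63 = pi_4  (ok)

Answer: 83/252 53/252 1/7 20/63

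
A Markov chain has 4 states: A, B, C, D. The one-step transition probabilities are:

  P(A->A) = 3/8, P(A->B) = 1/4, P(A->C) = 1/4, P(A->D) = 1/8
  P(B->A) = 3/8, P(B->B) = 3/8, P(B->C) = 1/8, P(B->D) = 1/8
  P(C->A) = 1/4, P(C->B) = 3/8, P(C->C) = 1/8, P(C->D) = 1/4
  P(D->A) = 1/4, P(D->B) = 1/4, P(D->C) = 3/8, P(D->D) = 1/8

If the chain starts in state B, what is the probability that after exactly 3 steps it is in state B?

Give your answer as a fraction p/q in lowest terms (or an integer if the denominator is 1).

Computing P^3 by repeated multiplication:
P^1 =
  A: [3/8, 1/4, 1/4, 1/8]
  B: [3/8, 3/8, 1/8, 1/8]
  C: [1/4, 3/8, 1/8, 1/4]
  D: [1/4, 1/4, 3/8, 1/8]
P^2 =
  A: [21/64, 5/16, 13/64, 5/32]
  B: [11/32, 5/16, 13/64, 9/64]
  C: [21/64, 5/16, 7/32, 9/64]
  D: [5/16, 21/64, 3/16, 11/64]
P^3 =
  A: [169/512, 161/512, 105/512, 77/512]
  B: [85/256, 161/512, 13/64, 77/512]
  C: [169/512, 81/256, 103/512, 39/256]
  D: [169/512, 161/512, 53/256, 19/128]

(P^3)[B -> B] = 161/512

Answer: 161/512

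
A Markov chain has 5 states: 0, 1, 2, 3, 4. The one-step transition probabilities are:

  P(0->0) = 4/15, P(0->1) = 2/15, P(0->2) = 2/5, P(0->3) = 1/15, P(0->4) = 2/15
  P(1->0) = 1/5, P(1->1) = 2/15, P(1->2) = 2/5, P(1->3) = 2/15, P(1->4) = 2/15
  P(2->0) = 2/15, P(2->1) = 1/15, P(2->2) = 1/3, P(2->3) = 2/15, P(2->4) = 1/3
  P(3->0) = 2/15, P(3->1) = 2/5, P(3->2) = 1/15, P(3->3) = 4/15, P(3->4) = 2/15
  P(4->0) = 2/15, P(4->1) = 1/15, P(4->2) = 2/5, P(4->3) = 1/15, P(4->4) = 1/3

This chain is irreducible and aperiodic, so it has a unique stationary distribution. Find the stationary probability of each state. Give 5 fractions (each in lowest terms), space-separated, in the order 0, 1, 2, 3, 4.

The stationary distribution satisfies pi = pi * P, i.e.:
  pi_0 = 4/15*pi_0 + 1/5*pi_1 + 2/15*pi_2 + 2/15*pi_3 + 2/15*pi_4
  pi_1 = 2/15*pi_0 + 2/15*pi_1 + 1/15*pi_2 + 2/5*pi_3 + 1/15*pi_4
  pi_2 = 2/5*pi_0 + 2/5*pi_1 + 1/3*pi_2 + 1/15*pi_3 + 2/5*pi_4
  pi_3 = 1/15*pi_0 + 2/15*pi_1 + 2/15*pi_2 + 4/15*pi_3 + 1/15*pi_4
  pi_4 = 2/15*pi_0 + 2/15*pi_1 + 1/3*pi_2 + 2/15*pi_3 + 1/3*pi_4
with normalization: pi_0 + pi_1 + pi_2 + pi_3 + pi_4 = 1.

Using the first 4 balance equations plus normalization, the linear system A*pi = b is:
  [-11/15, 1/5, 2/15, 2/15, 2/15] . pi = 0
  [2/15, -13/15, 1/15, 2/5, 1/15] . pi = 0
  [2/5, 2/5, -2/3, 1/15, 2/5] . pi = 0
  [1/15, 2/15, 2/15, -11/15, 1/15] . pi = 0
  [1, 1, 1, 1, 1] . pi = 1

Solving yields:
  pi_0 = 5663/34617
  pi_1 = 4385/34617
  pi_2 = 11662/34617
  pi_3 = 4222/34617
  pi_4 = 2895/11539

Verification (pi * P):
  5663/34617*4/15 + 4385/34617*1/5 + 11662/34617*2/15 + 4222/34617*2/15 + 2895/11539*2/15 = 5663/34617 = pi_0  (ok)
  5663/34617*2/15 + 4385/34617*2/15 + 11662/34617*1/15 + 4222/34617*2/5 + 2895/11539*1/15 = 4385/34617 = pi_1  (ok)
  5663/34617*2/5 + 4385/34617*2/5 + 11662/34617*1/3 + 4222/34617*1/15 + 2895/11539*2/5 = 11662/34617 = pi_2  (ok)
  5663/34617*1/15 + 4385/34617*2/15 + 11662/34617*2/15 + 4222/34617*4/15 + 2895/11539*1/15 = 4222/34617 = pi_3  (ok)
  5663/34617*2/15 + 4385/34617*2/15 + 11662/34617*1/3 + 4222/34617*2/15 + 2895/11539*1/3 = 2895/11539 = pi_4  (ok)

Answer: 5663/34617 4385/34617 11662/34617 4222/34617 2895/11539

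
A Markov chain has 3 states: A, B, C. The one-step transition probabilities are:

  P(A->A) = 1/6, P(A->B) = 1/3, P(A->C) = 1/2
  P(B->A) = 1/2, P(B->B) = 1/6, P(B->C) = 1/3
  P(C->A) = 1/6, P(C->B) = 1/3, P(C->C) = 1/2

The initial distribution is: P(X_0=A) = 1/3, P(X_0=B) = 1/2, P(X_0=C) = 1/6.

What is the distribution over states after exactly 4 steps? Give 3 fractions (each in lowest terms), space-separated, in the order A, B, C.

Answer: 113/432 247/864 391/864

Derivation:
Propagating the distribution step by step (d_{t+1} = d_t * P):
d_0 = (A=1/3, B=1/2, C=1/6)
  d_1[A] = 1/3*1/6 + 1/2*1/2 + 1/6*1/6 = 1/3
  d_1[B] = 1/3*1/3 + 1/2*1/6 + 1/6*1/3 = 1/4
  d_1[C] = 1/3*1/2 + 1/2*1/3 + 1/6*1/2 = 5/12
d_1 = (A=1/3, B=1/4, C=5/12)
  d_2[A] = 1/3*1/6 + 1/4*1/2 + 5/12*1/6 = 1/4
  d_2[B] = 1/3*1/3 + 1/4*1/6 + 5/12*1/3 = 7/24
  d_2[C] = 1/3*1/2 + 1/4*1/3 + 5/12*1/2 = 11/24
d_2 = (A=1/4, B=7/24, C=11/24)
  d_3[A] = 1/4*1/6 + 7/24*1/2 + 11/24*1/6 = 19/72
  d_3[B] = 1/4*1/3 + 7/24*1/6 + 11/24*1/3 = 41/144
  d_3[C] = 1/4*1/2 + 7/24*1/3 + 11/24*1/2 = 65/144
d_3 = (A=19/72, B=41/144, C=65/144)
  d_4[A] = 19/72*1/6 + 41/144*1/2 + 65/144*1/6 = 113/432
  d_4[B] = 19/72*1/3 + 41/144*1/6 + 65/144*1/3 = 247/864
  d_4[C] = 19/72*1/2 + 41/144*1/3 + 65/144*1/2 = 391/864
d_4 = (A=113/432, B=247/864, C=391/864)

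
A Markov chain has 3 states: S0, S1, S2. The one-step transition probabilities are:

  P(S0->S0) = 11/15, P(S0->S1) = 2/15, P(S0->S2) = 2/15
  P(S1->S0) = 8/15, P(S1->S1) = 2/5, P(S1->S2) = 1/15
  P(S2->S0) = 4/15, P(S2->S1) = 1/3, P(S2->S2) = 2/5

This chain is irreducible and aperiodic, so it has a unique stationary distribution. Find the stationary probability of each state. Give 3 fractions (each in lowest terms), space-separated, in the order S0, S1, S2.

Answer: 19/31 7/31 5/31

Derivation:
The stationary distribution satisfies pi = pi * P, i.e.:
  pi_S0 = 11/15*pi_S0 + 8/15*pi_S1 + 4/15*pi_S2
  pi_S1 = 2/15*pi_S0 + 2/5*pi_S1 + 1/3*pi_S2
  pi_S2 = 2/15*pi_S0 + 1/15*pi_S1 + 2/5*pi_S2
with normalization: pi_S0 + pi_S1 + pi_S2 = 1.

Using the first 2 balance equations plus normalization, the linear system A*pi = b is:
  [-4/15, 8/15, 4/15] . pi = 0
  [2/15, -3/5, 1/3] . pi = 0
  [1, 1, 1] . pi = 1

Solving yields:
  pi_S0 = 19/31
  pi_S1 = 7/31
  pi_S2 = 5/31

Verification (pi * P):
  19/31*11/15 + 7/31*8/15 + 5/31*4/15 = 19/31 = pi_S0  (ok)
  19/31*2/15 + 7/31*2/5 + 5/31*1/3 = 7/31 = pi_S1  (ok)
  19/31*2/15 + 7/31*1/15 + 5/31*2/5 = 5/31 = pi_S2  (ok)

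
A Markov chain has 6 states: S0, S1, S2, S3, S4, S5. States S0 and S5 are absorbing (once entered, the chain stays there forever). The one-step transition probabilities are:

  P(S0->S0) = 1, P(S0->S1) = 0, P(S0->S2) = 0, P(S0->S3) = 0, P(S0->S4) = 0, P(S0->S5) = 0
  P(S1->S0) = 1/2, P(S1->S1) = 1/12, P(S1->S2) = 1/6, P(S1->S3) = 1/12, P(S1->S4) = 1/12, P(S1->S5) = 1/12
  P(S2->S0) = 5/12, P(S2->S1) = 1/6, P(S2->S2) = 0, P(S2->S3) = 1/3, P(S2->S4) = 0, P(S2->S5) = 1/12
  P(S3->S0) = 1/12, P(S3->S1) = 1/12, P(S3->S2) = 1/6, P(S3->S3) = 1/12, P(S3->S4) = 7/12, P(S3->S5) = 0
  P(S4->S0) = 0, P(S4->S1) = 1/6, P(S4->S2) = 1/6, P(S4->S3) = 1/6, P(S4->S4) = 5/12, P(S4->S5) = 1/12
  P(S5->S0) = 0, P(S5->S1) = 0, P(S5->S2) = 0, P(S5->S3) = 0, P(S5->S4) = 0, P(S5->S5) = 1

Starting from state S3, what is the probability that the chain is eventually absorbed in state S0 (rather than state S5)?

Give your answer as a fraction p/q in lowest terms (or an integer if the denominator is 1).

Let a_i = P(absorbed in S0 | start in state i).
Boundary conditions: a_S0 = 1, a_S5 = 0.
For each transient state i, a_i = sum_j P(i->j) * a_j:
  a_S1 = 1/2*a_S0 + 1/12*a_S1 + 1/6*a_S2 + 1/12*a_S3 + 1/12*a_S4 + 1/12*a_S5
  a_S2 = 5/12*a_S0 + 1/6*a_S1 + 0*a_S2 + 1/3*a_S3 + 0*a_S4 + 1/12*a_S5
  a_S3 = 1/12*a_S0 + 1/12*a_S1 + 1/6*a_S2 + 1/12*a_S3 + 7/12*a_S4 + 0*a_S5
  a_S4 = 0*a_S0 + 1/6*a_S1 + 1/6*a_S2 + 1/6*a_S3 + 5/12*a_S4 + 1/12*a_S5

Substituting a_S0 = 1 and a_S5 = 0, rearrange to (I - Q) a = r where r[i] = P(i -> S0):
  [11/12, -1/6, -1/12, -1/12] . (a_S1, a_S2, a_S3, a_S4) = 1/2
  [-1/6, 1, -1/3, 0] . (a_S1, a_S2, a_S3, a_S4) = 5/12
  [-1/12, -1/6, 11/12, -7/12] . (a_S1, a_S2, a_S3, a_S4) = 1/12
  [-1/6, -1/6, -1/6, 7/12] . (a_S1, a_S2, a_S3, a_S4) = 0

Solving yields:
  a_S1 = 617/753
  a_S2 = 803/1004
  a_S3 = 557/753
  a_S4 = 1015/1506

Starting state is S3, so the absorption probability is a_S3 = 557/753.

Answer: 557/753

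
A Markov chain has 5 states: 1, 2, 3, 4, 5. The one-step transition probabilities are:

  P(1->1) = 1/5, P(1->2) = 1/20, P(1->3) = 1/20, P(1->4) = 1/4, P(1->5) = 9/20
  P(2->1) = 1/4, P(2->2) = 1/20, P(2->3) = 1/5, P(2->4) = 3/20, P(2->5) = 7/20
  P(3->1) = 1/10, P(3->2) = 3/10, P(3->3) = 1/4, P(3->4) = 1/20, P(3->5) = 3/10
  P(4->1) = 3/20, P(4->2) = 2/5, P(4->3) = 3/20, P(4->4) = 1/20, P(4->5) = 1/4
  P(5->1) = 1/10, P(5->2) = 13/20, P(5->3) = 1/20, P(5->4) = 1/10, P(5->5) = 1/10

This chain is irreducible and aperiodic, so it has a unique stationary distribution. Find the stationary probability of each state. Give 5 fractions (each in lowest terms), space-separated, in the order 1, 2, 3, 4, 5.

The stationary distribution satisfies pi = pi * P, i.e.:
  pi_1 = 1/5*pi_1 + 1/4*pi_2 + 1/10*pi_3 + 3/20*pi_4 + 1/10*pi_5
  pi_2 = 1/20*pi_1 + 1/20*pi_2 + 3/10*pi_3 + 2/5*pi_4 + 13/20*pi_5
  pi_3 = 1/20*pi_1 + 1/5*pi_2 + 1/4*pi_3 + 3/20*pi_4 + 1/20*pi_5
  pi_4 = 1/4*pi_1 + 3/20*pi_2 + 1/20*pi_3 + 1/20*pi_4 + 1/10*pi_5
  pi_5 = 9/20*pi_1 + 7/20*pi_2 + 3/10*pi_3 + 1/4*pi_4 + 1/10*pi_5
with normalization: pi_1 + pi_2 + pi_3 + pi_4 + pi_5 = 1.

Using the first 4 balance equations plus normalization, the linear system A*pi = b is:
  [-4/5, 1/4, 1/10, 3/20, 1/10] . pi = 0
  [1/20, -19/20, 3/10, 2/5, 13/20] . pi = 0
  [1/20, 1/5, -3/4, 3/20, 1/20] . pi = 0
  [1/4, 3/20, 1/20, -19/20, 1/10] . pi = 0
  [1, 1, 1, 1, 1] . pi = 1

Solving yields:
  pi_1 = 12020/71873
  pi_2 = 21167/71873
  pi_3 = 9600/71873
  pi_4 = 9113/71873
  pi_5 = 19973/71873

Verification (pi * P):
  12020/71873*1/5 + 21167/71873*1/4 + 9600/71873*1/10 + 9113/71873*3/20 + 19973/71873*1/10 = 12020/71873 = pi_1  (ok)
  12020/71873*1/20 + 21167/71873*1/20 + 9600/71873*3/10 + 9113/71873*2/5 + 19973/71873*13/20 = 21167/71873 = pi_2  (ok)
  12020/71873*1/20 + 21167/71873*1/5 + 9600/71873*1/4 + 9113/71873*3/20 + 19973/71873*1/20 = 9600/71873 = pi_3  (ok)
  12020/71873*1/4 + 21167/71873*3/20 + 9600/71873*1/20 + 9113/71873*1/20 + 19973/71873*1/10 = 9113/71873 = pi_4  (ok)
  12020/71873*9/20 + 21167/71873*7/20 + 9600/71873*3/10 + 9113/71873*1/4 + 19973/71873*1/10 = 19973/71873 = pi_5  (ok)

Answer: 12020/71873 21167/71873 9600/71873 9113/71873 19973/71873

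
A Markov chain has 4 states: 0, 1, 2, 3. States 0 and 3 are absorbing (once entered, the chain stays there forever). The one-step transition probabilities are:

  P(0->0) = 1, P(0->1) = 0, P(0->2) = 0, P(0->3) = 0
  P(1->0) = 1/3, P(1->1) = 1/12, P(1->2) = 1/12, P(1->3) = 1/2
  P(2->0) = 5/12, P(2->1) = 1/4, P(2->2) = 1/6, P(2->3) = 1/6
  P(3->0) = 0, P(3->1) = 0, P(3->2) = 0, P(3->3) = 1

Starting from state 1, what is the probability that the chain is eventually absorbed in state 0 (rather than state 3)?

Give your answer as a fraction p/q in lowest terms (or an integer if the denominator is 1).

Answer: 45/107

Derivation:
Let a_i = P(absorbed in 0 | start in state i).
Boundary conditions: a_0 = 1, a_3 = 0.
For each transient state i, a_i = sum_j P(i->j) * a_j:
  a_1 = 1/3*a_0 + 1/12*a_1 + 1/12*a_2 + 1/2*a_3
  a_2 = 5/12*a_0 + 1/4*a_1 + 1/6*a_2 + 1/6*a_3

Substituting a_0 = 1 and a_3 = 0, rearrange to (I - Q) a = r where r[i] = P(i -> 0):
  [11/12, -1/12] . (a_1, a_2) = 1/3
  [-1/4, 5/6] . (a_1, a_2) = 5/12

Solving yields:
  a_1 = 45/107
  a_2 = 67/107

Starting state is 1, so the absorption probability is a_1 = 45/107.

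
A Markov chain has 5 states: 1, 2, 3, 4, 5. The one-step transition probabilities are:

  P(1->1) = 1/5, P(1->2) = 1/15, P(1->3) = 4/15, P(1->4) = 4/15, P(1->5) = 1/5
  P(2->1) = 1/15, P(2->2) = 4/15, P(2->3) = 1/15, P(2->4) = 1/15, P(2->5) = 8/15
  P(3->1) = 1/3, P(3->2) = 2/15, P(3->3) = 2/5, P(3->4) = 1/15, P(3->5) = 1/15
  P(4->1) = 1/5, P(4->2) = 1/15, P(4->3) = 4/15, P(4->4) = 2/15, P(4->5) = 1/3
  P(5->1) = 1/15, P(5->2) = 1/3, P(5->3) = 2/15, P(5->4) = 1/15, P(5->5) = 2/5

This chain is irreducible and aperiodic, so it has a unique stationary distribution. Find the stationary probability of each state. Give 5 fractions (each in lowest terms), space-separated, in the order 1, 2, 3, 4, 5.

Answer: 79/500 29/140 369/1750 737/7000 2231/7000

Derivation:
The stationary distribution satisfies pi = pi * P, i.e.:
  pi_1 = 1/5*pi_1 + 1/15*pi_2 + 1/3*pi_3 + 1/5*pi_4 + 1/15*pi_5
  pi_2 = 1/15*pi_1 + 4/15*pi_2 + 2/15*pi_3 + 1/15*pi_4 + 1/3*pi_5
  pi_3 = 4/15*pi_1 + 1/15*pi_2 + 2/5*pi_3 + 4/15*pi_4 + 2/15*pi_5
  pi_4 = 4/15*pi_1 + 1/15*pi_2 + 1/15*pi_3 + 2/15*pi_4 + 1/15*pi_5
  pi_5 = 1/5*pi_1 + 8/15*pi_2 + 1/15*pi_3 + 1/3*pi_4 + 2/5*pi_5
with normalization: pi_1 + pi_2 + pi_3 + pi_4 + pi_5 = 1.

Using the first 4 balance equations plus normalization, the linear system A*pi = b is:
  [-4/5, 1/15, 1/3, 1/5, 1/15] . pi = 0
  [1/15, -11/15, 2/15, 1/15, 1/3] . pi = 0
  [4/15, 1/15, -3/5, 4/15, 2/15] . pi = 0
  [4/15, 1/15, 1/15, -13/15, 1/15] . pi = 0
  [1, 1, 1, 1, 1] . pi = 1

Solving yields:
  pi_1 = 79/500
  pi_2 = 29/140
  pi_3 = 369/1750
  pi_4 = 737/7000
  pi_5 = 2231/7000

Verification (pi * P):
  79/500*1/5 + 29/140*1/15 + 369/1750*1/3 + 737/7000*1/5 + 2231/7000*1/15 = 79/500 = pi_1  (ok)
  79/500*1/15 + 29/140*4/15 + 369/1750*2/15 + 737/7000*1/15 + 2231/7000*1/3 = 29/140 = pi_2  (ok)
  79/500*4/15 + 29/140*1/15 + 369/1750*2/5 + 737/7000*4/15 + 2231/7000*2/15 = 369/1750 = pi_3  (ok)
  79/500*4/15 + 29/140*1/15 + 369/1750*1/15 + 737/7000*2/15 + 2231/7000*1/15 = 737/7000 = pi_4  (ok)
  79/500*1/5 + 29/140*8/15 + 369/1750*1/15 + 737/7000*1/3 + 2231/7000*2/5 = 2231/7000 = pi_5  (ok)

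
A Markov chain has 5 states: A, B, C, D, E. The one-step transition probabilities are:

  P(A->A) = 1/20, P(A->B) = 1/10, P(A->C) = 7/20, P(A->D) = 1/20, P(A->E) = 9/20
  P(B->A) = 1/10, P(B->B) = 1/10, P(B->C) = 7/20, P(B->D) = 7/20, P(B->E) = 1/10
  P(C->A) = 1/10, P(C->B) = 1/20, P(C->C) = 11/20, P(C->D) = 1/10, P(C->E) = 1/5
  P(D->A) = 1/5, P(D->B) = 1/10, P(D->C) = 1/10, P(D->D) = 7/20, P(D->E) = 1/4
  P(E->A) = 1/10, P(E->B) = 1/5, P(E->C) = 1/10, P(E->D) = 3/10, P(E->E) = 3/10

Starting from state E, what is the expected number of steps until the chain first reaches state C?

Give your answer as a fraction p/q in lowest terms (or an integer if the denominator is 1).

Let h_i = expected steps to first reach C from state i.
Boundary: h_C = 0.
First-step equations for the other states:
  h_A = 1 + 1/20*h_A + 1/10*h_B + 7/20*h_C + 1/20*h_D + 9/20*h_E
  h_B = 1 + 1/10*h_A + 1/10*h_B + 7/20*h_C + 7/20*h_D + 1/10*h_E
  h_D = 1 + 1/5*h_A + 1/10*h_B + 1/10*h_C + 7/20*h_D + 1/4*h_E
  h_E = 1 + 1/10*h_A + 1/5*h_B + 1/10*h_C + 3/10*h_D + 3/10*h_E

Substituting h_C = 0 and rearranging gives the linear system (I - Q) h = 1:
  [19/20, -1/10, -1/20, -9/20] . (h_A, h_B, h_D, h_E) = 1
  [-1/10, 9/10, -7/20, -1/10] . (h_A, h_B, h_D, h_E) = 1
  [-1/5, -1/10, 13/20, -1/4] . (h_A, h_B, h_D, h_E) = 1
  [-1/10, -1/5, -3/10, 7/10] . (h_A, h_B, h_D, h_E) = 1

Solving yields:
  h_A = 17710/3771
  h_B = 34945/7542
  h_D = 2515/419
  h_E = 22610/3771

Starting state is E, so the expected hitting time is h_E = 22610/3771.

Answer: 22610/3771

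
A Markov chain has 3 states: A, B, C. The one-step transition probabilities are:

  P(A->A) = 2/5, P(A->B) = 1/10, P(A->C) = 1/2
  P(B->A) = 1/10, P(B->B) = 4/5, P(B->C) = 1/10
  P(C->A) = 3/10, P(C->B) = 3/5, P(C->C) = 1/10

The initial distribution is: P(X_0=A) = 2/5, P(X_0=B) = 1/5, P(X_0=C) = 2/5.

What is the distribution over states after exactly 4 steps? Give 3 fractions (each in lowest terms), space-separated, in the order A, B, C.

Answer: 10217/50000 30451/50000 2333/12500

Derivation:
Propagating the distribution step by step (d_{t+1} = d_t * P):
d_0 = (A=2/5, B=1/5, C=2/5)
  d_1[A] = 2/5*2/5 + 1/5*1/10 + 2/5*3/10 = 3/10
  d_1[B] = 2/5*1/10 + 1/5*4/5 + 2/5*3/5 = 11/25
  d_1[C] = 2/5*1/2 + 1/5*1/10 + 2/5*1/10 = 13/50
d_1 = (A=3/10, B=11/25, C=13/50)
  d_2[A] = 3/10*2/5 + 11/25*1/10 + 13/50*3/10 = 121/500
  d_2[B] = 3/10*1/10 + 11/25*4/5 + 13/50*3/5 = 269/500
  d_2[C] = 3/10*1/2 + 11/25*1/10 + 13/50*1/10 = 11/50
d_2 = (A=121/500, B=269/500, C=11/50)
  d_3[A] = 121/500*2/5 + 269/500*1/10 + 11/50*3/10 = 1083/5000
  d_3[B] = 121/500*1/10 + 269/500*4/5 + 11/50*3/5 = 2933/5000
  d_3[C] = 121/500*1/2 + 269/500*1/10 + 11/50*1/10 = 123/625
d_3 = (A=1083/5000, B=2933/5000, C=123/625)
  d_4[A] = 1083/5000*2/5 + 2933/5000*1/10 + 123/625*3/10 = 10217/50000
  d_4[B] = 1083/5000*1/10 + 2933/5000*4/5 + 123/625*3/5 = 30451/50000
  d_4[C] = 1083/5000*1/2 + 2933/5000*1/10 + 123/625*1/10 = 2333/12500
d_4 = (A=10217/50000, B=30451/50000, C=2333/12500)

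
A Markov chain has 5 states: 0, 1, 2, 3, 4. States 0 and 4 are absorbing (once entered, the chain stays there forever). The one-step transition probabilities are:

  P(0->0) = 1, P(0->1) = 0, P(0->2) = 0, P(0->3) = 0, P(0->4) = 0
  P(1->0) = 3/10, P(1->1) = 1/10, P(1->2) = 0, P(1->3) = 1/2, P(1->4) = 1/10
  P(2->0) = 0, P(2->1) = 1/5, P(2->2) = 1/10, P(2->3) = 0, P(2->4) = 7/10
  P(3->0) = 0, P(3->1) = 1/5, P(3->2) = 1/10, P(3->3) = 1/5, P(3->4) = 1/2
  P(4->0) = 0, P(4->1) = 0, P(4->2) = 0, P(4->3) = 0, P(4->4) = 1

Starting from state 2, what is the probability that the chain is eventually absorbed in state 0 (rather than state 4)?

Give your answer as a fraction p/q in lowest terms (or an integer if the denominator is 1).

Answer: 12/137

Derivation:
Let a_i = P(absorbed in 0 | start in state i).
Boundary conditions: a_0 = 1, a_4 = 0.
For each transient state i, a_i = sum_j P(i->j) * a_j:
  a_1 = 3/10*a_0 + 1/10*a_1 + 0*a_2 + 1/2*a_3 + 1/10*a_4
  a_2 = 0*a_0 + 1/5*a_1 + 1/10*a_2 + 0*a_3 + 7/10*a_4
  a_3 = 0*a_0 + 1/5*a_1 + 1/10*a_2 + 1/5*a_3 + 1/2*a_4

Substituting a_0 = 1 and a_4 = 0, rearrange to (I - Q) a = r where r[i] = P(i -> 0):
  [9/10, 0, -1/2] . (a_1, a_2, a_3) = 3/10
  [-1/5, 9/10, 0] . (a_1, a_2, a_3) = 0
  [-1/5, -1/10, 4/5] . (a_1, a_2, a_3) = 0

Solving yields:
  a_1 = 54/137
  a_2 = 12/137
  a_3 = 15/137

Starting state is 2, so the absorption probability is a_2 = 12/137.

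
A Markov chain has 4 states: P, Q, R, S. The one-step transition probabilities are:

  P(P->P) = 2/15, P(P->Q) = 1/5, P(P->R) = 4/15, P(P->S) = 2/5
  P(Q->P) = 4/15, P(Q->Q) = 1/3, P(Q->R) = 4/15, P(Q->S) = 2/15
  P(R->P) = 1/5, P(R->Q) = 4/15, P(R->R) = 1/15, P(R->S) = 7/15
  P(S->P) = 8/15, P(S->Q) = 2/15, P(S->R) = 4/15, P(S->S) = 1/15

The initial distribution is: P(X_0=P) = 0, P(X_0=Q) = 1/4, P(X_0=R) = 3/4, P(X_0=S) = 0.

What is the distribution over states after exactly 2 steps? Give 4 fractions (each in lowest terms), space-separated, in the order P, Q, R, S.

Answer: 299/900 11/50 73/300 46/225

Derivation:
Propagating the distribution step by step (d_{t+1} = d_t * P):
d_0 = (P=0, Q=1/4, R=3/4, S=0)
  d_1[P] = 0*2/15 + 1/4*4/15 + 3/4*1/5 + 0*8/15 = 13/60
  d_1[Q] = 0*1/5 + 1/4*1/3 + 3/4*4/15 + 0*2/15 = 17/60
  d_1[R] = 0*4/15 + 1/4*4/15 + 3/4*1/15 + 0*4/15 = 7/60
  d_1[S] = 0*2/5 + 1/4*2/15 + 3/4*7/15 + 0*1/15 = 23/60
d_1 = (P=13/60, Q=17/60, R=7/60, S=23/60)
  d_2[P] = 13/60*2/15 + 17/60*4/15 + 7/60*1/5 + 23/60*8/15 = 299/900
  d_2[Q] = 13/60*1/5 + 17/60*1/3 + 7/60*4/15 + 23/60*2/15 = 11/50
  d_2[R] = 13/60*4/15 + 17/60*4/15 + 7/60*1/15 + 23/60*4/15 = 73/300
  d_2[S] = 13/60*2/5 + 17/60*2/15 + 7/60*7/15 + 23/60*1/15 = 46/225
d_2 = (P=299/900, Q=11/50, R=73/300, S=46/225)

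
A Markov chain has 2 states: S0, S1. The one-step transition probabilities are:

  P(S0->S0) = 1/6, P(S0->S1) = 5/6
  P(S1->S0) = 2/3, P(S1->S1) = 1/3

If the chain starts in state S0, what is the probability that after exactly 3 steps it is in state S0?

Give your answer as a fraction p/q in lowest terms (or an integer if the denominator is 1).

Answer: 3/8

Derivation:
Computing P^3 by repeated multiplication:
P^1 =
  S0: [1/6, 5/6]
  S1: [2/3, 1/3]
P^2 =
  S0: [7/12, 5/12]
  S1: [1/3, 2/3]
P^3 =
  S0: [3/8, 5/8]
  S1: [1/2, 1/2]

(P^3)[S0 -> S0] = 3/8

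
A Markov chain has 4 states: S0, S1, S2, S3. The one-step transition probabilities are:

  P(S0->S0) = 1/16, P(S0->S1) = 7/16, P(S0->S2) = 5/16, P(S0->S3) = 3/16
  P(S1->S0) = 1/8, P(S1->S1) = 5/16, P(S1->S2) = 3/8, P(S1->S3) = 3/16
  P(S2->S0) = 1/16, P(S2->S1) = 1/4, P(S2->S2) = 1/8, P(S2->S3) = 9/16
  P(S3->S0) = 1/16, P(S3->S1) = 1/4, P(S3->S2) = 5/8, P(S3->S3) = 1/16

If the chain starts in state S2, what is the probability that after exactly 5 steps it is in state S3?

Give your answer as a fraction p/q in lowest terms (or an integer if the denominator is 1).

Computing P^5 by repeated multiplication:
P^1 =
  S0: [1/16, 7/16, 5/16, 3/16]
  S1: [1/8, 5/16, 3/8, 3/16]
  S2: [1/16, 1/4, 1/8, 9/16]
  S3: [1/16, 1/4, 5/8, 1/16]
P^2 =
  S0: [23/256, 37/128, 87/256, 9/32]
  S1: [21/256, 75/256, 41/128, 39/128]
  S2: [5/64, 71/256, 123/256, 21/128]
  S3: [5/64, 71/256, 59/256, 53/128]
P^3 =
  S0: [165/2048, 1167/4096, 1453/4096, 573/2048]
  S1: [331/4096, 581/2048, 1499/4096, 69/256]
  S2: [327/4096, 1155/4096, 149/512, 711/2048]
  S3: [327/4096, 1155/4096, 213/512, 455/2048]
P^4 =
  S0: [5263/65536, 18541/65536, 11509/32768, 9357/32768]
  S1: [2629/32768, 18539/65536, 22665/65536, 9537/32768]
  S2: [5251/65536, 2315/8192, 25169/65536, 4149/16384]
  S3: [5251/65536, 2315/8192, 21073/65536, 5173/16384]
P^5 =
  S0: [84077/1048576, 148237/524288, 370737/1048576, 37161/131072]
  S1: [84075/1048576, 296457/1048576, 186797/524288, 147225/524288]
  S2: [10507/131072, 296417/1048576, 353673/1048576, 157215/524288]
  S3: [10507/131072, 296417/1048576, 386441/1048576, 140831/524288]

(P^5)[S2 -> S3] = 157215/524288

Answer: 157215/524288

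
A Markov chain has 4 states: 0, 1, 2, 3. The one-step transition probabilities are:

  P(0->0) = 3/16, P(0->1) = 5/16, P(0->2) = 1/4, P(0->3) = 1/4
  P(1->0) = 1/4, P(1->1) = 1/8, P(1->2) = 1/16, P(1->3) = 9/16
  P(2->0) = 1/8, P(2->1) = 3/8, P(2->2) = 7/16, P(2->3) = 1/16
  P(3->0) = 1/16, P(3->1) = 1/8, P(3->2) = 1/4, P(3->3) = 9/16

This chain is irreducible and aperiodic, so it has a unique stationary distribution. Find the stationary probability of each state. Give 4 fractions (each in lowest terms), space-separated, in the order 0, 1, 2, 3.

Answer: 101/743 639/2972 767/2972 581/1486

Derivation:
The stationary distribution satisfies pi = pi * P, i.e.:
  pi_0 = 3/16*pi_0 + 1/4*pi_1 + 1/8*pi_2 + 1/16*pi_3
  pi_1 = 5/16*pi_0 + 1/8*pi_1 + 3/8*pi_2 + 1/8*pi_3
  pi_2 = 1/4*pi_0 + 1/16*pi_1 + 7/16*pi_2 + 1/4*pi_3
  pi_3 = 1/4*pi_0 + 9/16*pi_1 + 1/16*pi_2 + 9/16*pi_3
with normalization: pi_0 + pi_1 + pi_2 + pi_3 = 1.

Using the first 3 balance equations plus normalization, the linear system A*pi = b is:
  [-13/16, 1/4, 1/8, 1/16] . pi = 0
  [5/16, -7/8, 3/8, 1/8] . pi = 0
  [1/4, 1/16, -9/16, 1/4] . pi = 0
  [1, 1, 1, 1] . pi = 1

Solving yields:
  pi_0 = 101/743
  pi_1 = 639/2972
  pi_2 = 767/2972
  pi_3 = 581/1486

Verification (pi * P):
  101/743*3/16 + 639/2972*1/4 + 767/2972*1/8 + 581/1486*1/16 = 101/743 = pi_0  (ok)
  101/743*5/16 + 639/2972*1/8 + 767/2972*3/8 + 581/1486*1/8 = 639/2972 = pi_1  (ok)
  101/743*1/4 + 639/2972*1/16 + 767/2972*7/16 + 581/1486*1/4 = 767/2972 = pi_2  (ok)
  101/743*1/4 + 639/2972*9/16 + 767/2972*1/16 + 581/1486*9/16 = 581/1486 = pi_3  (ok)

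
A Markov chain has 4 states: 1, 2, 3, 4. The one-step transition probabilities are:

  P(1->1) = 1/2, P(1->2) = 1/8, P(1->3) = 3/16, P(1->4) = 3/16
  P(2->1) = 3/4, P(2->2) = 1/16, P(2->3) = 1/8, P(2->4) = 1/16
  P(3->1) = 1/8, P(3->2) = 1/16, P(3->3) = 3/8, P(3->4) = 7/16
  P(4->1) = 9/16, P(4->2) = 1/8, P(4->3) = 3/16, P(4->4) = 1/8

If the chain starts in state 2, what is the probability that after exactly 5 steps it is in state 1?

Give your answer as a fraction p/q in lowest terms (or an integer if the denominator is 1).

Computing P^5 by repeated multiplication:
P^1 =
  1: [1/2, 1/8, 3/16, 3/16]
  2: [3/4, 1/16, 1/8, 1/16]
  3: [1/8, 1/16, 3/8, 7/16]
  4: [9/16, 1/8, 3/16, 1/8]
P^2 =
  1: [121/256, 27/256, 55/256, 53/256]
  2: [121/256, 29/256, 53/256, 53/256]
  3: [103/256, 25/256, 65/256, 63/256]
  4: [15/32, 27/256, 55/256, 27/128]
P^3 =
  1: [1879/4096, 215/2048, 453/2048, 881/4096]
  2: [1899/4096, 215/2048, 449/2048, 869/4096]
  3: [1821/4096, 211/2048, 469/2048, 915/4096]
  4: [235/512, 215/2048, 453/2048, 55/256]
P^4 =
  1: [29933/65536, 857/8192, 911/4096, 14171/65536]
  2: [29969/65536, 429/4096, 1819/8192, 14151/65536]
  3: [29743/65536, 427/4096, 1835/8192, 14281/65536]
  4: [7483/16384, 857/8192, 911/4096, 3543/16384]
P^5 =
  1: [478427/1048576, 13705/131072, 29185/131072, 227029/1048576]
  2: [478583/1048576, 13707/131072, 29175/131072, 226937/1048576]
  3: [477817/1048576, 13695/131072, 29227/131072, 227383/1048576]
  4: [119607/262144, 13705/131072, 29185/131072, 56757/262144]

(P^5)[2 -> 1] = 478583/1048576

Answer: 478583/1048576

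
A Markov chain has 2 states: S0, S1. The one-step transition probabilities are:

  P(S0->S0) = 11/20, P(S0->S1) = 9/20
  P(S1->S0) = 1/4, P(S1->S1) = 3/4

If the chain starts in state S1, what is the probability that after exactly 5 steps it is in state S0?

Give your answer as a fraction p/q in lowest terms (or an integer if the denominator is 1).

Computing P^5 by repeated multiplication:
P^1 =
  S0: [11/20, 9/20]
  S1: [1/4, 3/4]
P^2 =
  S0: [83/200, 117/200]
  S1: [13/40, 27/40]
P^3 =
  S0: [749/2000, 1251/2000]
  S1: [139/400, 261/400]
P^4 =
  S0: [7247/20000, 12753/20000]
  S1: [1417/4000, 2583/4000]
P^5 =
  S0: [71741/200000, 128259/200000]
  S1: [14251/40000, 25749/40000]

(P^5)[S1 -> S0] = 14251/40000

Answer: 14251/40000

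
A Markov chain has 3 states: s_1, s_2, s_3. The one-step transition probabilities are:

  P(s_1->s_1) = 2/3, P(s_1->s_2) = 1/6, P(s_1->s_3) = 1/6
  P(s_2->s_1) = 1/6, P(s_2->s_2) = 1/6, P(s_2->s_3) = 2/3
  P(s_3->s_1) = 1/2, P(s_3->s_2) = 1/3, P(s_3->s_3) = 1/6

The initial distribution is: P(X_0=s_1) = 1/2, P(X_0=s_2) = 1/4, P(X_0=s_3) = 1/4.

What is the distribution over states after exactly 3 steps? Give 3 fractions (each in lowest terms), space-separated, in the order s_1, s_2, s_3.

Answer: 37/72 61/288 79/288

Derivation:
Propagating the distribution step by step (d_{t+1} = d_t * P):
d_0 = (s_1=1/2, s_2=1/4, s_3=1/4)
  d_1[s_1] = 1/2*2/3 + 1/4*1/6 + 1/4*1/2 = 1/2
  d_1[s_2] = 1/2*1/6 + 1/4*1/6 + 1/4*1/3 = 5/24
  d_1[s_3] = 1/2*1/6 + 1/4*2/3 + 1/4*1/6 = 7/24
d_1 = (s_1=1/2, s_2=5/24, s_3=7/24)
  d_2[s_1] = 1/2*2/3 + 5/24*1/6 + 7/24*1/2 = 37/72
  d_2[s_2] = 1/2*1/6 + 5/24*1/6 + 7/24*1/3 = 31/144
  d_2[s_3] = 1/2*1/6 + 5/24*2/3 + 7/24*1/6 = 13/48
d_2 = (s_1=37/72, s_2=31/144, s_3=13/48)
  d_3[s_1] = 37/72*2/3 + 31/144*1/6 + 13/48*1/2 = 37/72
  d_3[s_2] = 37/72*1/6 + 31/144*1/6 + 13/48*1/3 = 61/288
  d_3[s_3] = 37/72*1/6 + 31/144*2/3 + 13/48*1/6 = 79/288
d_3 = (s_1=37/72, s_2=61/288, s_3=79/288)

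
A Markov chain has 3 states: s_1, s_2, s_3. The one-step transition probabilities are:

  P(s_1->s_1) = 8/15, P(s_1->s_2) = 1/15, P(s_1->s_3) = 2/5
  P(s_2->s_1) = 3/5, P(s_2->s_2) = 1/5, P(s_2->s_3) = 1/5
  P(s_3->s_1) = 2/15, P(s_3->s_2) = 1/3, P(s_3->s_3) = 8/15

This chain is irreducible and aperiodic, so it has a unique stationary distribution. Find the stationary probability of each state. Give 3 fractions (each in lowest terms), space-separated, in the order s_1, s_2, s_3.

Answer: 69/181 37/181 75/181

Derivation:
The stationary distribution satisfies pi = pi * P, i.e.:
  pi_s_1 = 8/15*pi_s_1 + 3/5*pi_s_2 + 2/15*pi_s_3
  pi_s_2 = 1/15*pi_s_1 + 1/5*pi_s_2 + 1/3*pi_s_3
  pi_s_3 = 2/5*pi_s_1 + 1/5*pi_s_2 + 8/15*pi_s_3
with normalization: pi_s_1 + pi_s_2 + pi_s_3 = 1.

Using the first 2 balance equations plus normalization, the linear system A*pi = b is:
  [-7/15, 3/5, 2/15] . pi = 0
  [1/15, -4/5, 1/3] . pi = 0
  [1, 1, 1] . pi = 1

Solving yields:
  pi_s_1 = 69/181
  pi_s_2 = 37/181
  pi_s_3 = 75/181

Verification (pi * P):
  69/181*8/15 + 37/181*3/5 + 75/181*2/15 = 69/181 = pi_s_1  (ok)
  69/181*1/15 + 37/181*1/5 + 75/181*1/3 = 37/181 = pi_s_2  (ok)
  69/181*2/5 + 37/181*1/5 + 75/181*8/15 = 75/181 = pi_s_3  (ok)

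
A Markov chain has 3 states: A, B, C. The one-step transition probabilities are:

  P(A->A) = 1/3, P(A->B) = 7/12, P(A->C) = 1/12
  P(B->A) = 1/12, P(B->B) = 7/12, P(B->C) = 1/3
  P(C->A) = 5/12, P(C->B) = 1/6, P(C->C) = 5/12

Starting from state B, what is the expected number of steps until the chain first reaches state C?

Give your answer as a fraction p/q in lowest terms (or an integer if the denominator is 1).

Let h_i = expected steps to first reach C from state i.
Boundary: h_C = 0.
First-step equations for the other states:
  h_A = 1 + 1/3*h_A + 7/12*h_B + 1/12*h_C
  h_B = 1 + 1/12*h_A + 7/12*h_B + 1/3*h_C

Substituting h_C = 0 and rearranging gives the linear system (I - Q) h = 1:
  [2/3, -7/12] . (h_A, h_B) = 1
  [-1/12, 5/12] . (h_A, h_B) = 1

Solving yields:
  h_A = 48/11
  h_B = 36/11

Starting state is B, so the expected hitting time is h_B = 36/11.

Answer: 36/11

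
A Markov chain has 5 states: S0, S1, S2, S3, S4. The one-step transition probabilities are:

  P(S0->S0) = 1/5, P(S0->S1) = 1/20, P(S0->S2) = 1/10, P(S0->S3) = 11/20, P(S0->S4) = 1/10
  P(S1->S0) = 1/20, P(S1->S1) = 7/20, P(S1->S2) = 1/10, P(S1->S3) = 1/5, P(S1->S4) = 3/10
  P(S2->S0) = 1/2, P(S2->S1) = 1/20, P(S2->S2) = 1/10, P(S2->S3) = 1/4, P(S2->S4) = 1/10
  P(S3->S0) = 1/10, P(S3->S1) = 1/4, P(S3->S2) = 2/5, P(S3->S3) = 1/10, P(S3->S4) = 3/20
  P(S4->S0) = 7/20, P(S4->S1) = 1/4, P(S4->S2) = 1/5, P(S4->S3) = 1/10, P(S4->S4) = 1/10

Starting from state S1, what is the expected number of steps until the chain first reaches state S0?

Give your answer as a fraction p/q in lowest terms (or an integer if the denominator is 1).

Answer: 700/137

Derivation:
Let h_i = expected steps to first reach S0 from state i.
Boundary: h_S0 = 0.
First-step equations for the other states:
  h_S1 = 1 + 1/20*h_S0 + 7/20*h_S1 + 1/10*h_S2 + 1/5*h_S3 + 3/10*h_S4
  h_S2 = 1 + 1/2*h_S0 + 1/20*h_S1 + 1/10*h_S2 + 1/4*h_S3 + 1/10*h_S4
  h_S3 = 1 + 1/10*h_S0 + 1/4*h_S1 + 2/5*h_S2 + 1/10*h_S3 + 3/20*h_S4
  h_S4 = 1 + 7/20*h_S0 + 1/4*h_S1 + 1/5*h_S2 + 1/10*h_S3 + 1/10*h_S4

Substituting h_S0 = 0 and rearranging gives the linear system (I - Q) h = 1:
  [13/20, -1/10, -1/5, -3/10] . (h_S1, h_S2, h_S3, h_S4) = 1
  [-1/20, 9/10, -1/4, -1/10] . (h_S1, h_S2, h_S3, h_S4) = 1
  [-1/4, -2/5, 9/10, -3/20] . (h_S1, h_S2, h_S3, h_S4) = 1
  [-1/4, -1/5, -1/10, 9/10] . (h_S1, h_S2, h_S3, h_S4) = 1

Solving yields:
  h_S1 = 700/137
  h_S2 = 62460/20413
  h_S3 = 92040/20413
  h_S4 = 75760/20413

Starting state is S1, so the expected hitting time is h_S1 = 700/137.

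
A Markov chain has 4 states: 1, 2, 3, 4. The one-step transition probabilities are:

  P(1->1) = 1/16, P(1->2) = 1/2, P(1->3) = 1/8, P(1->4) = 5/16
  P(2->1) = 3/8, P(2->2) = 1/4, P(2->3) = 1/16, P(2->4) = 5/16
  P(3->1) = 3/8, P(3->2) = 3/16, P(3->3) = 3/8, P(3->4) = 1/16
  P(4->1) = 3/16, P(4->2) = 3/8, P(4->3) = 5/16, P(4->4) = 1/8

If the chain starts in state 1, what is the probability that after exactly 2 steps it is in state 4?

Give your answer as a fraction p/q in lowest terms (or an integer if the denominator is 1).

Answer: 57/256

Derivation:
Computing P^2 by repeated multiplication:
P^1 =
  1: [1/16, 1/2, 1/8, 5/16]
  2: [3/8, 1/4, 1/16, 5/16]
  3: [3/8, 3/16, 3/8, 1/16]
  4: [3/16, 3/8, 5/16, 1/8]
P^2 =
  1: [19/64, 19/64, 47/256, 57/256]
  2: [51/256, 97/256, 47/256, 61/256]
  3: [63/256, 21/64, 7/32, 53/256]
  4: [75/256, 75/256, 13/64, 27/128]

(P^2)[1 -> 4] = 57/256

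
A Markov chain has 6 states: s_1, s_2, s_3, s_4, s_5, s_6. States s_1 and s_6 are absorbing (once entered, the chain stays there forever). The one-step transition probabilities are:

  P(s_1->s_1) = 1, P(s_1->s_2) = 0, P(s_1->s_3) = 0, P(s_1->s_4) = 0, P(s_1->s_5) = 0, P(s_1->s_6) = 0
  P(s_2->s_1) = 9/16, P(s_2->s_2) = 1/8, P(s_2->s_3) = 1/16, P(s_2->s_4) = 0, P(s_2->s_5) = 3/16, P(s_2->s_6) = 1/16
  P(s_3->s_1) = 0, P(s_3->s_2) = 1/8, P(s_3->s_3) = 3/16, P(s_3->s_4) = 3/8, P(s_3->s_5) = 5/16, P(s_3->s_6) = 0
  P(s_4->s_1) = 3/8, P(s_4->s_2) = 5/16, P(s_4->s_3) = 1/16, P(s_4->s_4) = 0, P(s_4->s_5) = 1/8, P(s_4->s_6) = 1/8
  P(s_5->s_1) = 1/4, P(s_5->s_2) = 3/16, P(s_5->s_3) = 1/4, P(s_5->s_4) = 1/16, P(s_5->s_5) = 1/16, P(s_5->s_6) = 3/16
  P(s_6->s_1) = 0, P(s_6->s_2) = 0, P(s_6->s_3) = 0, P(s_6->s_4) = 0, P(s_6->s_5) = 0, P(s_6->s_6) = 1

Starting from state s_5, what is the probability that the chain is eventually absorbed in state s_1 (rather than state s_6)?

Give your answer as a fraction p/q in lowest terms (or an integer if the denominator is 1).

Let a_i = P(absorbed in s_1 | start in state i).
Boundary conditions: a_s_1 = 1, a_s_6 = 0.
For each transient state i, a_i = sum_j P(i->j) * a_j:
  a_s_2 = 9/16*a_s_1 + 1/8*a_s_2 + 1/16*a_s_3 + 0*a_s_4 + 3/16*a_s_5 + 1/16*a_s_6
  a_s_3 = 0*a_s_1 + 1/8*a_s_2 + 3/16*a_s_3 + 3/8*a_s_4 + 5/16*a_s_5 + 0*a_s_6
  a_s_4 = 3/8*a_s_1 + 5/16*a_s_2 + 1/16*a_s_3 + 0*a_s_4 + 1/8*a_s_5 + 1/8*a_s_6
  a_s_5 = 1/4*a_s_1 + 3/16*a_s_2 + 1/4*a_s_3 + 1/16*a_s_4 + 1/16*a_s_5 + 3/16*a_s_6

Substituting a_s_1 = 1 and a_s_6 = 0, rearrange to (I - Q) a = r where r[i] = P(i -> s_1):
  [7/8, -1/16, 0, -3/16] . (a_s_2, a_s_3, a_s_4, a_s_5) = 9/16
  [-1/8, 13/16, -3/8, -5/16] . (a_s_2, a_s_3, a_s_4, a_s_5) = 0
  [-5/16, -1/16, 1, -1/8] . (a_s_2, a_s_3, a_s_4, a_s_5) = 3/8
  [-3/16, -1/4, -1/16, 15/16] . (a_s_2, a_s_3, a_s_4, a_s_5) = 1/4

Solving yields:
  a_s_2 = 27707/32844
  a_s_3 = 24631/32844
  a_s_4 = 12667/16422
  a_s_5 = 7519/10948

Starting state is s_5, so the absorption probability is a_s_5 = 7519/10948.

Answer: 7519/10948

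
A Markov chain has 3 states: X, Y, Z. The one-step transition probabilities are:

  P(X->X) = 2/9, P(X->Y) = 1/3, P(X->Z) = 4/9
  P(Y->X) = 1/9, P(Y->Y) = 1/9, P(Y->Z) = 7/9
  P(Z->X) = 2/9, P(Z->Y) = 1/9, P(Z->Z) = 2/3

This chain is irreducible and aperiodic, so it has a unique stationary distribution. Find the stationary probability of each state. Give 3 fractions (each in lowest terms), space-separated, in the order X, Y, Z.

Answer: 17/83 13/83 53/83

Derivation:
The stationary distribution satisfies pi = pi * P, i.e.:
  pi_X = 2/9*pi_X + 1/9*pi_Y + 2/9*pi_Z
  pi_Y = 1/3*pi_X + 1/9*pi_Y + 1/9*pi_Z
  pi_Z = 4/9*pi_X + 7/9*pi_Y + 2/3*pi_Z
with normalization: pi_X + pi_Y + pi_Z = 1.

Using the first 2 balance equations plus normalization, the linear system A*pi = b is:
  [-7/9, 1/9, 2/9] . pi = 0
  [1/3, -8/9, 1/9] . pi = 0
  [1, 1, 1] . pi = 1

Solving yields:
  pi_X = 17/83
  pi_Y = 13/83
  pi_Z = 53/83

Verification (pi * P):
  17/83*2/9 + 13/83*1/9 + 53/83*2/9 = 17/83 = pi_X  (ok)
  17/83*1/3 + 13/83*1/9 + 53/83*1/9 = 13/83 = pi_Y  (ok)
  17/83*4/9 + 13/83*7/9 + 53/83*2/3 = 53/83 = pi_Z  (ok)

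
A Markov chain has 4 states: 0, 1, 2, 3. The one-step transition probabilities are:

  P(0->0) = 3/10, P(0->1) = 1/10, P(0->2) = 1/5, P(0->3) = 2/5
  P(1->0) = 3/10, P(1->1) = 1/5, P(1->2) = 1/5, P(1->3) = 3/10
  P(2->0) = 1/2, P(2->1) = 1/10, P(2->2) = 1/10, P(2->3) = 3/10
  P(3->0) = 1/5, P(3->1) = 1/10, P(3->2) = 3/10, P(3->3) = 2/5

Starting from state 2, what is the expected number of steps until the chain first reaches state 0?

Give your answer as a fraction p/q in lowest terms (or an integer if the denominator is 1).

Answer: 45/17

Derivation:
Let h_i = expected steps to first reach 0 from state i.
Boundary: h_0 = 0.
First-step equations for the other states:
  h_1 = 1 + 3/10*h_0 + 1/5*h_1 + 1/5*h_2 + 3/10*h_3
  h_2 = 1 + 1/2*h_0 + 1/10*h_1 + 1/10*h_2 + 3/10*h_3
  h_3 = 1 + 1/5*h_0 + 1/10*h_1 + 3/10*h_2 + 2/5*h_3

Substituting h_0 = 0 and rearranging gives the linear system (I - Q) h = 1:
  [4/5, -1/5, -3/10] . (h_1, h_2, h_3) = 1
  [-1/10, 9/10, -3/10] . (h_1, h_2, h_3) = 1
  [-1/10, -3/10, 3/5] . (h_1, h_2, h_3) = 1

Solving yields:
  h_1 = 55/17
  h_2 = 45/17
  h_3 = 60/17

Starting state is 2, so the expected hitting time is h_2 = 45/17.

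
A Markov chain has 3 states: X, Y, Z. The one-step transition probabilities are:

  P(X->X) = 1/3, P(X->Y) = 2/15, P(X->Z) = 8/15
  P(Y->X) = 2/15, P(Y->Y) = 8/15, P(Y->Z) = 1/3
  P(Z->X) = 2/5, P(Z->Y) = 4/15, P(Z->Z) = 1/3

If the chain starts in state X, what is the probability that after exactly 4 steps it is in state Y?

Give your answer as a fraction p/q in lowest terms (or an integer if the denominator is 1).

Computing P^4 by repeated multiplication:
P^1 =
  X: [1/3, 2/15, 8/15]
  Y: [2/15, 8/15, 1/3]
  Z: [2/5, 4/15, 1/3]
P^2 =
  X: [77/225, 58/225, 2/5]
  Y: [56/225, 88/225, 9/25]
  Z: [68/225, 64/225, 31/75]
P^3 =
  X: [347/1125, 326/1125, 452/1125]
  Y: [314/1125, 76/225, 431/1125]
  Z: [38/125, 68/225, 443/1125]
P^4 =
  X: [5099/16875, 1022/3375, 2222/5625]
  Y: [4916/16875, 5392/16875, 2189/5625]
  Z: [5048/16875, 5176/16875, 739/1875]

(P^4)[X -> Y] = 1022/3375

Answer: 1022/3375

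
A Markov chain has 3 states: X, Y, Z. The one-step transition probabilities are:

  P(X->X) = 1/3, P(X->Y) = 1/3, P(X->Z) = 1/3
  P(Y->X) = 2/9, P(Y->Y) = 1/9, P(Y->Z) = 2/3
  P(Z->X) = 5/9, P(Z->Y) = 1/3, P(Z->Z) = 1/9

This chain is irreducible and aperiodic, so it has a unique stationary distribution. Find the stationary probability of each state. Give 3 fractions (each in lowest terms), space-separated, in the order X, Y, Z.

Answer: 46/121 3/11 42/121

Derivation:
The stationary distribution satisfies pi = pi * P, i.e.:
  pi_X = 1/3*pi_X + 2/9*pi_Y + 5/9*pi_Z
  pi_Y = 1/3*pi_X + 1/9*pi_Y + 1/3*pi_Z
  pi_Z = 1/3*pi_X + 2/3*pi_Y + 1/9*pi_Z
with normalization: pi_X + pi_Y + pi_Z = 1.

Using the first 2 balance equations plus normalization, the linear system A*pi = b is:
  [-2/3, 2/9, 5/9] . pi = 0
  [1/3, -8/9, 1/3] . pi = 0
  [1, 1, 1] . pi = 1

Solving yields:
  pi_X = 46/121
  pi_Y = 3/11
  pi_Z = 42/121

Verification (pi * P):
  46/121*1/3 + 3/11*2/9 + 42/121*5/9 = 46/121 = pi_X  (ok)
  46/121*1/3 + 3/11*1/9 + 42/121*1/3 = 3/11 = pi_Y  (ok)
  46/121*1/3 + 3/11*2/3 + 42/121*1/9 = 42/121 = pi_Z  (ok)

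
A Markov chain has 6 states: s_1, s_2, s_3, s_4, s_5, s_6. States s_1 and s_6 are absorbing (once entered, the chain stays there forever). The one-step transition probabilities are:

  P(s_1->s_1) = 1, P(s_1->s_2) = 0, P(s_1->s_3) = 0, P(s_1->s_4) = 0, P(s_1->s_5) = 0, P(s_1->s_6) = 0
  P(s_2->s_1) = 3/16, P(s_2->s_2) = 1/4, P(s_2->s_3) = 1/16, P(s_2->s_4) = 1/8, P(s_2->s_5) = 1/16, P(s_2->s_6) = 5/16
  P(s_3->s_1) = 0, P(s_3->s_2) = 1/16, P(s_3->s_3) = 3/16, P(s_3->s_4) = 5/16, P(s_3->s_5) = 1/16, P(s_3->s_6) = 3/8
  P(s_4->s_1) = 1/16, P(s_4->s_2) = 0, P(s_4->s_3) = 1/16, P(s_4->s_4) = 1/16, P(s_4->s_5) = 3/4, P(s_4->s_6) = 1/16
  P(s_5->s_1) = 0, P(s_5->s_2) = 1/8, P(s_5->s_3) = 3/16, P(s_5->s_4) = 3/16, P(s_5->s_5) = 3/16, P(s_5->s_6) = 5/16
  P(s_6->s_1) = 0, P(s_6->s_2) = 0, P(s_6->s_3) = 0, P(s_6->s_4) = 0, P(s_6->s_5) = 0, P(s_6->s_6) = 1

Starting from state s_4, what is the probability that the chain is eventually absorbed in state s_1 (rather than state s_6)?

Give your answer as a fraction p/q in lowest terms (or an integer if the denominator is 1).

Let a_i = P(absorbed in s_1 | start in state i).
Boundary conditions: a_s_1 = 1, a_s_6 = 0.
For each transient state i, a_i = sum_j P(i->j) * a_j:
  a_s_2 = 3/16*a_s_1 + 1/4*a_s_2 + 1/16*a_s_3 + 1/8*a_s_4 + 1/16*a_s_5 + 5/16*a_s_6
  a_s_3 = 0*a_s_1 + 1/16*a_s_2 + 3/16*a_s_3 + 5/16*a_s_4 + 1/16*a_s_5 + 3/8*a_s_6
  a_s_4 = 1/16*a_s_1 + 0*a_s_2 + 1/16*a_s_3 + 1/16*a_s_4 + 3/4*a_s_5 + 1/16*a_s_6
  a_s_5 = 0*a_s_1 + 1/8*a_s_2 + 3/16*a_s_3 + 3/16*a_s_4 + 3/16*a_s_5 + 5/16*a_s_6

Substituting a_s_1 = 1 and a_s_6 = 0, rearrange to (I - Q) a = r where r[i] = P(i -> s_1):
  [3/4, -1/16, -1/8, -1/16] . (a_s_2, a_s_3, a_s_4, a_s_5) = 3/16
  [-1/16, 13/16, -5/16, -1/16] . (a_s_2, a_s_3, a_s_4, a_s_5) = 0
  [0, -1/16, 15/16, -3/4] . (a_s_2, a_s_3, a_s_4, a_s_5) = 1/16
  [-1/8, -3/16, -3/16, 13/16] . (a_s_2, a_s_3, a_s_4, a_s_5) = 0

Solving yields:
  a_s_2 = 5776/19825
  a_s_3 = 1766/19825
  a_s_4 = 3037/19825
  a_s_5 = 1997/19825

Starting state is s_4, so the absorption probability is a_s_4 = 3037/19825.

Answer: 3037/19825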